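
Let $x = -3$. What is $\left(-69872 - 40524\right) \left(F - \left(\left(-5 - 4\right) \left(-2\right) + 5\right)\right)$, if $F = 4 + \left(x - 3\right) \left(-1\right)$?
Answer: $1435148$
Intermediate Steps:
$F = 10$ ($F = 4 + \left(-3 - 3\right) \left(-1\right) = 4 - -6 = 4 + 6 = 10$)
$\left(-69872 - 40524\right) \left(F - \left(\left(-5 - 4\right) \left(-2\right) + 5\right)\right) = \left(-69872 - 40524\right) \left(10 - \left(\left(-5 - 4\right) \left(-2\right) + 5\right)\right) = - 110396 \left(10 - \left(\left(-9\right) \left(-2\right) + 5\right)\right) = - 110396 \left(10 - \left(18 + 5\right)\right) = - 110396 \left(10 - 23\right) = \left(-110396\right) \left(-13\right) = 1435148$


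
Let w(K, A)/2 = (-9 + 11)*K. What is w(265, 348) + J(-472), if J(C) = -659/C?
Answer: 500979/472 ≈ 1061.4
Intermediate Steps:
w(K, A) = 4*K (w(K, A) = 2*((-9 + 11)*K) = 2*(2*K) = 4*K)
w(265, 348) + J(-472) = 4*265 - 659/(-472) = 1060 - 659*(-1/472) = 1060 + 659/472 = 500979/472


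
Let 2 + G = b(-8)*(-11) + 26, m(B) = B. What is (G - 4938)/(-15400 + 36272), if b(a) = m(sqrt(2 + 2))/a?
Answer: -19645/83488 ≈ -0.23530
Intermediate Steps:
b(a) = 2/a (b(a) = sqrt(2 + 2)/a = sqrt(4)/a = 2/a)
G = 107/4 (G = -2 + ((2/(-8))*(-11) + 26) = -2 + ((2*(-1/8))*(-11) + 26) = -2 + (-1/4*(-11) + 26) = -2 + (11/4 + 26) = -2 + 115/4 = 107/4 ≈ 26.750)
(G - 4938)/(-15400 + 36272) = (107/4 - 4938)/(-15400 + 36272) = -19645/4/20872 = -19645/4*1/20872 = -19645/83488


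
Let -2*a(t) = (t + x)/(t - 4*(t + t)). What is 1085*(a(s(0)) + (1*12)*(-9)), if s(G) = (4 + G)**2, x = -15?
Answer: -3749605/32 ≈ -1.1718e+5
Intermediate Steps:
a(t) = (-15 + t)/(14*t) (a(t) = -(t - 15)/(2*(t - 4*(t + t))) = -(-15 + t)/(2*(t - 8*t)) = -(-15 + t)/(2*((-7*t))) = -(-15 + t)*(-1/(7*t))/2 = -(-1)*(-15 + t)/(14*t) = (-15 + t)/(14*t))
1085*(a(s(0)) + (1*12)*(-9)) = 1085*((-15 + (4 + 0)**2)/(14*((4 + 0)**2)) + (1*12)*(-9)) = 1085*((-15 + 4**2)/(14*(4**2)) + 12*(-9)) = 1085*((1/14)*(-15 + 16)/16 - 108) = 1085*((1/14)*(1/16)*1 - 108) = 1085*(1/224 - 108) = 1085*(-24191/224) = -3749605/32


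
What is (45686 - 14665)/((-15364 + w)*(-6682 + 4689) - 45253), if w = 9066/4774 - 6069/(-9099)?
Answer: 224584936191/221320414101859 ≈ 0.0010148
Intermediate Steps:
w = 18577490/7239771 (w = 9066*(1/4774) - 6069*(-1/9099) = 4533/2387 + 2023/3033 = 18577490/7239771 ≈ 2.5660)
(45686 - 14665)/((-15364 + w)*(-6682 + 4689) - 45253) = (45686 - 14665)/((-15364 + 18577490/7239771)*(-6682 + 4689) - 45253) = 31021/(-111213264154/7239771*(-1993) - 45253) = 31021/(221648035458922/7239771 - 45253) = 31021/(221320414101859/7239771) = 31021*(7239771/221320414101859) = 224584936191/221320414101859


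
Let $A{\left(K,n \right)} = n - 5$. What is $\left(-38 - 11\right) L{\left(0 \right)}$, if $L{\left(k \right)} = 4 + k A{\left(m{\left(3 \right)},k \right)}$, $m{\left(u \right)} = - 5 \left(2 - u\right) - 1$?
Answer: $-196$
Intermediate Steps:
$m{\left(u \right)} = -11 + 5 u$ ($m{\left(u \right)} = \left(-10 + 5 u\right) - 1 = -11 + 5 u$)
$A{\left(K,n \right)} = -5 + n$
$L{\left(k \right)} = 4 + k \left(-5 + k\right)$
$\left(-38 - 11\right) L{\left(0 \right)} = \left(-38 - 11\right) \left(4 + 0 \left(-5 + 0\right)\right) = - 49 \left(4 + 0 \left(-5\right)\right) = - 49 \left(4 + 0\right) = \left(-49\right) 4 = -196$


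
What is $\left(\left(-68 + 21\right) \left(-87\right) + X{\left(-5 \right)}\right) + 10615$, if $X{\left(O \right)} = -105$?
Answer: $14599$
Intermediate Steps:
$\left(\left(-68 + 21\right) \left(-87\right) + X{\left(-5 \right)}\right) + 10615 = \left(\left(-68 + 21\right) \left(-87\right) - 105\right) + 10615 = \left(\left(-47\right) \left(-87\right) - 105\right) + 10615 = \left(4089 - 105\right) + 10615 = 3984 + 10615 = 14599$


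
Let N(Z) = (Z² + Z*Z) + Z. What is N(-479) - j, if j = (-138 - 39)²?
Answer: 427074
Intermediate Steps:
j = 31329 (j = (-177)² = 31329)
N(Z) = Z + 2*Z² (N(Z) = (Z² + Z²) + Z = 2*Z² + Z = Z + 2*Z²)
N(-479) - j = -479*(1 + 2*(-479)) - 1*31329 = -479*(1 - 958) - 31329 = -479*(-957) - 31329 = 458403 - 31329 = 427074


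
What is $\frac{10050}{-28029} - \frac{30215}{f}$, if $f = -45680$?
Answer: $\frac{25854149}{85357648} \approx 0.30289$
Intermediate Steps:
$\frac{10050}{-28029} - \frac{30215}{f} = \frac{10050}{-28029} - \frac{30215}{-45680} = 10050 \left(- \frac{1}{28029}\right) - - \frac{6043}{9136} = - \frac{3350}{9343} + \frac{6043}{9136} = \frac{25854149}{85357648}$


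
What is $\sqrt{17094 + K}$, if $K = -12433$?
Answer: $\sqrt{4661} \approx 68.271$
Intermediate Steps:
$\sqrt{17094 + K} = \sqrt{17094 - 12433} = \sqrt{4661}$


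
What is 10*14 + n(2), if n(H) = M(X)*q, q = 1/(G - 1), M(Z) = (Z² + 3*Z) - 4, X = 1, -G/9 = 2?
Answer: 140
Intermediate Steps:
G = -18 (G = -9*2 = -18)
M(Z) = -4 + Z² + 3*Z
q = -1/19 (q = 1/(-18 - 1) = 1/(-19) = -1/19 ≈ -0.052632)
n(H) = 0 (n(H) = (-4 + 1² + 3*1)*(-1/19) = (-4 + 1 + 3)*(-1/19) = 0*(-1/19) = 0)
10*14 + n(2) = 10*14 + 0 = 140 + 0 = 140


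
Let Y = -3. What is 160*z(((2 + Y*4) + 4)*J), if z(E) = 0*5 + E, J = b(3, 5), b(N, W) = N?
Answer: -2880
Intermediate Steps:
J = 3
z(E) = E (z(E) = 0 + E = E)
160*z(((2 + Y*4) + 4)*J) = 160*(((2 - 3*4) + 4)*3) = 160*(((2 - 12) + 4)*3) = 160*((-10 + 4)*3) = 160*(-6*3) = 160*(-18) = -2880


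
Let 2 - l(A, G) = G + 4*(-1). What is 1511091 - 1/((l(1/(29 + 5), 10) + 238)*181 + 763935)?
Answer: 1218376051298/806289 ≈ 1.5111e+6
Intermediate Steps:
l(A, G) = 6 - G (l(A, G) = 2 - (G + 4*(-1)) = 2 - (G - 4) = 2 - (-4 + G) = 2 + (4 - G) = 6 - G)
1511091 - 1/((l(1/(29 + 5), 10) + 238)*181 + 763935) = 1511091 - 1/(((6 - 1*10) + 238)*181 + 763935) = 1511091 - 1/(((6 - 10) + 238)*181 + 763935) = 1511091 - 1/((-4 + 238)*181 + 763935) = 1511091 - 1/(234*181 + 763935) = 1511091 - 1/(42354 + 763935) = 1511091 - 1/806289 = 1218376051298/806289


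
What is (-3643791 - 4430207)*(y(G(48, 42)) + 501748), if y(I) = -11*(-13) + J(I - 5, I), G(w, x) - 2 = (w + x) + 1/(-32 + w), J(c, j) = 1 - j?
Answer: -32412253534201/8 ≈ -4.0515e+12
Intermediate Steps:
G(w, x) = 2 + w + x + 1/(-32 + w) (G(w, x) = 2 + ((w + x) + 1/(-32 + w)) = 2 + (w + x + 1/(-32 + w)) = 2 + w + x + 1/(-32 + w))
y(I) = 144 - I (y(I) = -11*(-13) + (1 - I) = 143 + (1 - I) = 144 - I)
(-3643791 - 4430207)*(y(G(48, 42)) + 501748) = (-3643791 - 4430207)*((144 - (-63 + 48² - 32*42 - 30*48 + 48*42)/(-32 + 48)) + 501748) = -8073998*((144 - (-63 + 2304 - 1344 - 1440 + 2016)/16) + 501748) = -8073998*((144 - 1473/16) + 501748) = -8073998*(831/16 + 501748) = -8073998*8028799/16 = -32412253534201/8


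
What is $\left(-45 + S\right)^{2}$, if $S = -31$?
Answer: $5776$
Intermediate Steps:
$\left(-45 + S\right)^{2} = \left(-45 - 31\right)^{2} = \left(-76\right)^{2} = 5776$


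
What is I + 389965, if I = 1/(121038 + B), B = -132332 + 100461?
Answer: 34772009156/89167 ≈ 3.8997e+5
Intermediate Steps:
B = -31871
I = 1/89167 (I = 1/(121038 - 31871) = 1/89167 ≈ 1.1215e-5)
I + 389965 = 1/89167 + 389965 = 34772009156/89167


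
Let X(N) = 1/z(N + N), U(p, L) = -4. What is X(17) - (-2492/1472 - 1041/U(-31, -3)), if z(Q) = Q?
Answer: -1617349/6256 ≈ -258.53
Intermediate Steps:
X(N) = 1/(2*N) (X(N) = 1/(N + N) = 1/(2*N))
X(17) - (-2492/1472 - 1041/U(-31, -3)) = (½)/17 - (-2492/1472 - 1041/(-4)) = (½)*(1/17) - (-2492*1/1472 - 1041*(-¼)) = 1/34 - (-623/368 + 1041/4) = 1/34 - 1*95149/368 = 1/34 - 95149/368 = -1617349/6256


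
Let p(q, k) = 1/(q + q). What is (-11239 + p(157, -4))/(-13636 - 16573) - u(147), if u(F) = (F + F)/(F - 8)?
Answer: -2298236789/1318502014 ≈ -1.7431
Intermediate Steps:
p(q, k) = 1/(2*q)
u(F) = 2*F/(-8 + F) (u(F) = (2*F)/(-8 + F) = 2*F/(-8 + F))
(-11239 + p(157, -4))/(-13636 - 16573) - u(147) = (-11239 + (1/2)/157)/(-13636 - 16573) - 2*147/(-8 + 147) = (-11239 + (1/2)*(1/157))/(-30209) - 2*147/139 = (-11239 + 1/314)*(-1/30209) - 2*147/139 = -3529045/314*(-1/30209) - 1*294/139 = 3529045/9485626 - 294/139 = -2298236789/1318502014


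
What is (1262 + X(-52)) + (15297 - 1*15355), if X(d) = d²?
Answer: 3908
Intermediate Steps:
(1262 + X(-52)) + (15297 - 1*15355) = (1262 + (-52)²) + (15297 - 1*15355) = (1262 + 2704) + (15297 - 15355) = 3966 - 58 = 3908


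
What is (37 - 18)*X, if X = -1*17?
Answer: -323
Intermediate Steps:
X = -17
(37 - 18)*X = (37 - 18)*(-17) = 19*(-17) = -323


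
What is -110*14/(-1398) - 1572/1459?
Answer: 24602/1019841 ≈ 0.024123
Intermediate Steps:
-110*14/(-1398) - 1572/1459 = -1540*(-1/1398) - 1572*1/1459 = 770/699 - 1572/1459 = 24602/1019841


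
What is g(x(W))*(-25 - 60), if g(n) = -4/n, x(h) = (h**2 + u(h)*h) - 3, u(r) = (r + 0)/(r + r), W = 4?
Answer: 68/3 ≈ 22.667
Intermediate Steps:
u(r) = 1/2 (u(r) = r/((2*r)) = r*(1/(2*r)) = 1/2)
x(h) = -3 + h**2 + h/2 (x(h) = (h**2 + h/2) - 3 = -3 + h**2 + h/2)
g(x(W))*(-25 - 60) = (-4/(-3 + 4**2 + (1/2)*4))*(-25 - 60) = -4/(-3 + 16 + 2)*(-85) = -4/15*(-85) = 68/3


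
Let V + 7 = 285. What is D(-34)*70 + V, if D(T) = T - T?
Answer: 278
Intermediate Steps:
V = 278 (V = -7 + 285 = 278)
D(T) = 0
D(-34)*70 + V = 0*70 + 278 = 0 + 278 = 278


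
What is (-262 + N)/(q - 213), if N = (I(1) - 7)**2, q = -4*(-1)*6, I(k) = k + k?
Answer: 79/63 ≈ 1.2540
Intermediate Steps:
I(k) = 2*k
q = 24 (q = 4*6 = 24)
N = 25 (N = (2*1 - 7)**2 = (2 - 7)**2 = (-5)**2 = 25)
(-262 + N)/(q - 213) = (-262 + 25)/(24 - 213) = -237/(-189) = -237*(-1/189) = 79/63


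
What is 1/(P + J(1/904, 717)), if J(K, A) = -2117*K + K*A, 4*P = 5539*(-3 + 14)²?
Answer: 452/75734047 ≈ 5.9682e-6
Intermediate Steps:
P = 670219/4 (P = (5539*(-3 + 14)²)/4 = (5539*11²)/4 = (5539*121)/4 = (¼)*670219 = 670219/4 ≈ 1.6755e+5)
J(K, A) = -2117*K + A*K
1/(P + J(1/904, 717)) = 1/(670219/4 + (-2117 + 717)/904) = 1/(670219/4 + (1/904)*(-1400)) = 1/(670219/4 - 175/113) = 1/(75734047/452) = 452/75734047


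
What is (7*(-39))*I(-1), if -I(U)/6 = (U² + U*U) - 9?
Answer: -11466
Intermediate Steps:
I(U) = 54 - 12*U² (I(U) = -6*((U² + U*U) - 9) = -6*((U² + U²) - 9) = -6*(2*U² - 9) = -6*(-9 + 2*U²) = 54 - 12*U²)
(7*(-39))*I(-1) = (7*(-39))*(54 - 12*(-1)²) = -273*(54 - 12*1) = -273*(54 - 12) = -273*42 = -11466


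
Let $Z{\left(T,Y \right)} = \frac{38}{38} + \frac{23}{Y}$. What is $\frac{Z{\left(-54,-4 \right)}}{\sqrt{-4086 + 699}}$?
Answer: $\frac{19 i \sqrt{3387}}{13548} \approx 0.081618 i$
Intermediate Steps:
$Z{\left(T,Y \right)} = 1 + \frac{23}{Y}$ ($Z{\left(T,Y \right)} = 38 \cdot \frac{1}{38} + \frac{23}{Y} = 1 + \frac{23}{Y}$)
$\frac{Z{\left(-54,-4 \right)}}{\sqrt{-4086 + 699}} = \frac{\frac{1}{-4} \left(23 - 4\right)}{\sqrt{-4086 + 699}} = \frac{\left(- \frac{1}{4}\right) 19}{\sqrt{-3387}} = - \frac{19}{4 i \sqrt{3387}} = - \frac{19 \left(- \frac{i \sqrt{3387}}{3387}\right)}{4} = \frac{19 i \sqrt{3387}}{13548}$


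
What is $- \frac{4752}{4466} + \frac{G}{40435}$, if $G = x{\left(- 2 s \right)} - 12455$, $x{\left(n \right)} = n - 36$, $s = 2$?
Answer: $- \frac{2254089}{1641661} \approx -1.3731$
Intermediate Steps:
$x{\left(n \right)} = -36 + n$
$G = -12495$ ($G = \left(-36 - 4\right) - 12455 = -40 - 12455 = -12495$)
$- \frac{4752}{4466} + \frac{G}{40435} = - \frac{4752}{4466} - \frac{12495}{40435} = \left(-4752\right) \frac{1}{4466} - \frac{2499}{8087} = - \frac{216}{203} - \frac{2499}{8087} = - \frac{2254089}{1641661}$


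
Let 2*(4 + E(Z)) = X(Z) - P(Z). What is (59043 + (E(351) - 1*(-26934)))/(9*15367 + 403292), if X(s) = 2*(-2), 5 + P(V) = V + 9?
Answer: 171587/1083190 ≈ 0.15841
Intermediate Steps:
P(V) = 4 + V (P(V) = -5 + (V + 9) = -5 + (9 + V) = 4 + V)
X(s) = -4
E(Z) = -8 - Z/2 (E(Z) = -4 + (-4 - (4 + Z))/2 = -4 + (-4 + (-4 - Z))/2 = -4 + (-8 - Z)/2 = -4 + (-4 - Z/2) = -8 - Z/2)
(59043 + (E(351) - 1*(-26934)))/(9*15367 + 403292) = (59043 + ((-8 - 1/2*351) - 1*(-26934)))/(9*15367 + 403292) = (59043 + ((-8 - 351/2) + 26934))/(138303 + 403292) = (59043 + (-367/2 + 26934))/541595 = (59043 + 53501/2)*(1/541595) = (171587/2)*(1/541595) = 171587/1083190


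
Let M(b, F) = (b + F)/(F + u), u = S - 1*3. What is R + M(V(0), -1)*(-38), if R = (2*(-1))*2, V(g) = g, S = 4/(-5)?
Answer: -143/12 ≈ -11.917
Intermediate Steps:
S = -4/5 (S = 4*(-1/5) = -4/5 ≈ -0.80000)
u = -19/5 (u = -4/5 - 1*3 = -4/5 - 3 = -19/5 ≈ -3.8000)
M(b, F) = (F + b)/(-19/5 + F) (M(b, F) = (b + F)/(F - 19/5) = (F + b)/(-19/5 + F))
R = -4 (R = -2*2 = -4)
R + M(V(0), -1)*(-38) = -4 + (5*(-1 + 0)/(-19 + 5*(-1)))*(-38) = -4 + (5*(-1)/(-19 - 5))*(-38) = -4 + (5*(-1)/(-24))*(-38) = -4 + (5*(-1/24)*(-1))*(-38) = -4 + (5/24)*(-38) = -4 - 95/12 = -143/12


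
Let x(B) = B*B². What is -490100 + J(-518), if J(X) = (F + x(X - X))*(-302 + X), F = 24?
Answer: -509780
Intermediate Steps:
x(B) = B³
J(X) = -7248 + 24*X (J(X) = (24 + (X - X)³)*(-302 + X) = (24 + 0³)*(-302 + X) = (24 + 0)*(-302 + X) = 24*(-302 + X) = -7248 + 24*X)
-490100 + J(-518) = -490100 + (-7248 + 24*(-518)) = -490100 + (-7248 - 12432) = -490100 - 19680 = -509780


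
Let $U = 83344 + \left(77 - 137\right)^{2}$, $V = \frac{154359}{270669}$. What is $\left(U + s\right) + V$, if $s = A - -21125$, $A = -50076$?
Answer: $\frac{5232353892}{90223} \approx 57994.0$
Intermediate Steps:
$V = \frac{51453}{90223}$ ($V = 154359 \cdot \frac{1}{270669} = \frac{51453}{90223} \approx 0.57029$)
$U = 86944$ ($U = 83344 + \left(-60\right)^{2} = 83344 + 3600 = 86944$)
$s = -28951$ ($s = -50076 - -21125 = -50076 + 21125 = -28951$)
$\left(U + s\right) + V = \left(86944 - 28951\right) + \frac{51453}{90223} = 57993 + \frac{51453}{90223} = \frac{5232353892}{90223}$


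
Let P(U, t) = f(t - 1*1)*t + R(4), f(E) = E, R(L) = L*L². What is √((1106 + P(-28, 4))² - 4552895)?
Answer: I*√3155771 ≈ 1776.4*I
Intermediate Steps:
R(L) = L³
P(U, t) = 64 + t*(-1 + t) (P(U, t) = (t - 1*1)*t + 4³ = (t - 1)*t + 64 = (-1 + t)*t + 64 = t*(-1 + t) + 64 = 64 + t*(-1 + t))
√((1106 + P(-28, 4))² - 4552895) = √((1106 + (64 + 4*(-1 + 4)))² - 4552895) = √((1106 + (64 + 4*3))² - 4552895) = √((1106 + (64 + 12))² - 4552895) = √((1106 + 76)² - 4552895) = √(1182² - 4552895) = √(1397124 - 4552895) = √(-3155771) = I*√3155771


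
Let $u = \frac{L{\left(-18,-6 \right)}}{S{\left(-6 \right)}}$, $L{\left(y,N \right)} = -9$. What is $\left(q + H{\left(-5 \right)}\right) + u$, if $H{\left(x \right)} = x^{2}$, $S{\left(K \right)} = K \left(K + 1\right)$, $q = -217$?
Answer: $- \frac{1923}{10} \approx -192.3$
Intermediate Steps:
$S{\left(K \right)} = K \left(1 + K\right)$
$u = - \frac{3}{10}$ ($u = - \frac{9}{\left(-6\right) \left(1 - 6\right)} = - \frac{9}{\left(-6\right) \left(-5\right)} = - \frac{9}{30} = \left(-9\right) \frac{1}{30} = - \frac{3}{10} \approx -0.3$)
$\left(q + H{\left(-5 \right)}\right) + u = \left(-217 + \left(-5\right)^{2}\right) - \frac{3}{10} = \left(-217 + 25\right) - \frac{3}{10} = -192 - \frac{3}{10} = - \frac{1923}{10}$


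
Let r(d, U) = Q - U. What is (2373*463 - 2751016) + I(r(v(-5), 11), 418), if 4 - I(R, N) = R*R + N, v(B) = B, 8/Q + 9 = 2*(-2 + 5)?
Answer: -14876260/9 ≈ -1.6529e+6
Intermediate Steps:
Q = -8/3 (Q = 8/(-9 + 2*(-2 + 5)) = 8/(-9 + 2*3) = 8/(-9 + 6) = 8/(-3) = 8*(-⅓) = -8/3 ≈ -2.6667)
r(d, U) = -8/3 - U
I(R, N) = 4 - N - R² (I(R, N) = 4 - (R*R + N) = 4 - (R² + N) = 4 - (N + R²) = 4 + (-N - R²) = 4 - N - R²)
(2373*463 - 2751016) + I(r(v(-5), 11), 418) = (2373*463 - 2751016) + (4 - 1*418 - (-8/3 - 1*11)²) = (1098699 - 2751016) + (4 - 418 - (-8/3 - 11)²) = -1652317 + (4 - 418 - (-41/3)²) = -1652317 + (4 - 418 - 1*1681/9) = -1652317 + (4 - 418 - 1681/9) = -1652317 - 5407/9 = -14876260/9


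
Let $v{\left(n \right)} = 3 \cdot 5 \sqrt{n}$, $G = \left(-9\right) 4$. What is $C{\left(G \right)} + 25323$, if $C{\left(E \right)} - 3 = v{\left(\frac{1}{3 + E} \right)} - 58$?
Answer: $25268 + \frac{5 i \sqrt{33}}{11} \approx 25268.0 + 2.6112 i$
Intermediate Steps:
$G = -36$
$v{\left(n \right)} = 15 \sqrt{n}$
$C{\left(E \right)} = -55 + 15 \sqrt{\frac{1}{3 + E}}$ ($C{\left(E \right)} = 3 + \left(15 \sqrt{\frac{1}{3 + E}} - 58\right) = 3 + \left(-58 + 15 \sqrt{\frac{1}{3 + E}}\right) = -55 + 15 \sqrt{\frac{1}{3 + E}}$)
$C{\left(G \right)} + 25323 = \left(-55 + 15 \sqrt{\frac{1}{3 - 36}}\right) + 25323 = \left(-55 + 15 \sqrt{\frac{1}{-33}}\right) + 25323 = \left(-55 + 15 \sqrt{- \frac{1}{33}}\right) + 25323 = \left(-55 + 15 \frac{i \sqrt{33}}{33}\right) + 25323 = \left(-55 + \frac{5 i \sqrt{33}}{11}\right) + 25323 = 25268 + \frac{5 i \sqrt{33}}{11}$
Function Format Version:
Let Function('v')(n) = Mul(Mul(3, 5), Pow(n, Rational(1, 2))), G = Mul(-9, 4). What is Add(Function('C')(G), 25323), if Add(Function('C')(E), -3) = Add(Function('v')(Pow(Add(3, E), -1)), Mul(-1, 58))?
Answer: Add(25268, Mul(Rational(5, 11), I, Pow(33, Rational(1, 2)))) ≈ Add(25268., Mul(2.6112, I))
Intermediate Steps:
G = -36
Function('v')(n) = Mul(15, Pow(n, Rational(1, 2)))
Function('C')(E) = Add(-55, Mul(15, Pow(Pow(Add(3, E), -1), Rational(1, 2)))) (Function('C')(E) = Add(3, Add(Mul(15, Pow(Pow(Add(3, E), -1), Rational(1, 2))), Mul(-1, 58))) = Add(3, Add(Mul(15, Pow(Pow(Add(3, E), -1), Rational(1, 2))), -58)) = Add(3, Add(-58, Mul(15, Pow(Pow(Add(3, E), -1), Rational(1, 2))))) = Add(-55, Mul(15, Pow(Pow(Add(3, E), -1), Rational(1, 2)))))
Add(Function('C')(G), 25323) = Add(Add(-55, Mul(15, Pow(Pow(Add(3, -36), -1), Rational(1, 2)))), 25323) = Add(Add(-55, Mul(15, Pow(Pow(-33, -1), Rational(1, 2)))), 25323) = Add(Add(-55, Mul(15, Pow(Rational(-1, 33), Rational(1, 2)))), 25323) = Add(Add(-55, Mul(15, Mul(Rational(1, 33), I, Pow(33, Rational(1, 2))))), 25323) = Add(Add(-55, Mul(Rational(5, 11), I, Pow(33, Rational(1, 2)))), 25323) = Add(25268, Mul(Rational(5, 11), I, Pow(33, Rational(1, 2))))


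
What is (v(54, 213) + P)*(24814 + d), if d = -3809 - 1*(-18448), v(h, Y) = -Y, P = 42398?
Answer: 1664324805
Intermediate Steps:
d = 14639 (d = -3809 + 18448 = 14639)
(v(54, 213) + P)*(24814 + d) = (-1*213 + 42398)*(24814 + 14639) = (-213 + 42398)*39453 = 42185*39453 = 1664324805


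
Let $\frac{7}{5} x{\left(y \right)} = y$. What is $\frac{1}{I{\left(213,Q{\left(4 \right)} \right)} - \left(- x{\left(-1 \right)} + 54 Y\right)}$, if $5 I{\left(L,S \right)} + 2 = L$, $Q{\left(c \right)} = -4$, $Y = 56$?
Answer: $- \frac{35}{104388} \approx -0.00033529$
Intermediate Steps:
$x{\left(y \right)} = \frac{5 y}{7}$
$I{\left(L,S \right)} = - \frac{2}{5} + \frac{L}{5}$
$\frac{1}{I{\left(213,Q{\left(4 \right)} \right)} - \left(- x{\left(-1 \right)} + 54 Y\right)} = \frac{1}{\left(- \frac{2}{5} + \frac{1}{5} \cdot 213\right) + \left(\frac{5}{7} \left(-1\right) - 3024\right)} = \frac{1}{\left(- \frac{2}{5} + \frac{213}{5}\right) - \frac{21173}{7}} = \frac{1}{\frac{211}{5} - \frac{21173}{7}} = \frac{1}{- \frac{104388}{35}} = - \frac{35}{104388}$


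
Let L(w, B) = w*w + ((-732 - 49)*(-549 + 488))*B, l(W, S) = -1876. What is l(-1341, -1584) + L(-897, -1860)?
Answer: -87809527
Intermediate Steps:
L(w, B) = w**2 + 47641*B (L(w, B) = w**2 + (-781*(-61))*B = w**2 + 47641*B)
l(-1341, -1584) + L(-897, -1860) = -1876 + ((-897)**2 + 47641*(-1860)) = -1876 + (804609 - 88612260) = -1876 - 87807651 = -87809527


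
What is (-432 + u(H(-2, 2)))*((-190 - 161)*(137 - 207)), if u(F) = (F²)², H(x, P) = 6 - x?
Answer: 90024480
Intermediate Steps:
u(F) = F⁴
(-432 + u(H(-2, 2)))*((-190 - 161)*(137 - 207)) = (-432 + (6 - 1*(-2))⁴)*((-190 - 161)*(137 - 207)) = (-432 + (6 + 2)⁴)*(-351*(-70)) = (-432 + 8⁴)*24570 = (-432 + 4096)*24570 = 3664*24570 = 90024480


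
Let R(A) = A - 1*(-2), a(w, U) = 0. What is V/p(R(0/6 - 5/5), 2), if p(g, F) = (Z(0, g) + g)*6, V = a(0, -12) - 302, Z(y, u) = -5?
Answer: 151/12 ≈ 12.583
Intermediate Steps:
R(A) = 2 + A (R(A) = A + 2 = 2 + A)
V = -302 (V = 0 - 302 = -302)
p(g, F) = -30 + 6*g (p(g, F) = (-5 + g)*6 = -30 + 6*g)
V/p(R(0/6 - 5/5), 2) = -302/(-30 + 6*(2 + (0/6 - 5/5))) = -302/(-30 + 6*(2 + (0*(1/6) - 5*1/5))) = -302/(-30 + 6*(2 + (0 - 1))) = -302/(-30 + 6*(2 - 1)) = -302/(-30 + 6*1) = -302/(-30 + 6) = -302/(-24) = -302*(-1/24) = 151/12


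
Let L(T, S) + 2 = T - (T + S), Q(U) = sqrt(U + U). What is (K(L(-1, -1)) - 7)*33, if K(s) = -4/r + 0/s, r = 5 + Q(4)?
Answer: -4587/17 + 264*sqrt(2)/17 ≈ -247.86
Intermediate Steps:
Q(U) = sqrt(2)*sqrt(U) (Q(U) = sqrt(2*U) = sqrt(2)*sqrt(U))
L(T, S) = -2 - S (L(T, S) = -2 + (T - (T + S)) = -2 + (T - (S + T)) = -2 + (T + (-S - T)) = -2 - S)
r = 5 + 2*sqrt(2) (r = 5 + sqrt(2)*sqrt(4) = 5 + sqrt(2)*2 = 5 + 2*sqrt(2) ≈ 7.8284)
K(s) = -4/(5 + 2*sqrt(2)) (K(s) = -4/(5 + 2*sqrt(2)) + 0/s = -4/(5 + 2*sqrt(2)) + 0 = -4/(5 + 2*sqrt(2)))
(K(L(-1, -1)) - 7)*33 = ((-20/17 + 8*sqrt(2)/17) - 7)*33 = (-139/17 + 8*sqrt(2)/17)*33 = -4587/17 + 264*sqrt(2)/17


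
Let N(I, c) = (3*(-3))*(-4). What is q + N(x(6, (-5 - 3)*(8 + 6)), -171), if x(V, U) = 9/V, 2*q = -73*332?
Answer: -12082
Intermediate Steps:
q = -12118 (q = (-73*332)/2 = (½)*(-24236) = -12118)
N(I, c) = 36 (N(I, c) = -9*(-4) = 36)
q + N(x(6, (-5 - 3)*(8 + 6)), -171) = -12118 + 36 = -12082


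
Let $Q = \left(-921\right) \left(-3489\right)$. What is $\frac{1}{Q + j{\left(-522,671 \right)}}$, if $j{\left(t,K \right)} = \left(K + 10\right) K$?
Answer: $\frac{1}{3670320} \approx 2.7246 \cdot 10^{-7}$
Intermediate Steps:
$j{\left(t,K \right)} = K \left(10 + K\right)$ ($j{\left(t,K \right)} = \left(10 + K\right) K = K \left(10 + K\right)$)
$Q = 3213369$
$\frac{1}{Q + j{\left(-522,671 \right)}} = \frac{1}{3213369 + 671 \left(10 + 671\right)} = \frac{1}{3213369 + 671 \cdot 681} = \frac{1}{3213369 + 456951} = \frac{1}{3670320}$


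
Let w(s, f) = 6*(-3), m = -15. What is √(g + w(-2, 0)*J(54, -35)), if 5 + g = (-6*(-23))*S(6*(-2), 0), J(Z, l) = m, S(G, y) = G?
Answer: I*√1391 ≈ 37.296*I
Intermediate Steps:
w(s, f) = -18
J(Z, l) = -15
g = -1661 (g = -5 + (-6*(-23))*(6*(-2)) = -5 + 138*(-12) = -5 - 1656 = -1661)
√(g + w(-2, 0)*J(54, -35)) = √(-1661 - 18*(-15)) = √(-1661 + 270) = √(-1391) = I*√1391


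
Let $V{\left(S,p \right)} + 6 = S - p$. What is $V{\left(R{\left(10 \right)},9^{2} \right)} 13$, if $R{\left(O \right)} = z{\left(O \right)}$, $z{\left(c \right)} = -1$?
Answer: $-1144$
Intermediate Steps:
$R{\left(O \right)} = -1$
$V{\left(S,p \right)} = -6 + S - p$ ($V{\left(S,p \right)} = -6 + \left(S - p\right) = -6 + S - p$)
$V{\left(R{\left(10 \right)},9^{2} \right)} 13 = \left(-6 - 1 - 9^{2}\right) 13 = \left(-6 - 1 - 81\right) 13 = \left(-88\right) 13 = -1144$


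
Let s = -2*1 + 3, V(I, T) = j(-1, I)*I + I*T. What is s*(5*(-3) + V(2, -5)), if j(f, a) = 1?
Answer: -23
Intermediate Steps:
V(I, T) = I + I*T (V(I, T) = 1*I + I*T = I + I*T)
s = 1 (s = -2 + 3 = 1)
s*(5*(-3) + V(2, -5)) = 1*(5*(-3) + 2*(1 - 5)) = 1*(-15 + 2*(-4)) = 1*(-15 - 8) = 1*(-23) = -23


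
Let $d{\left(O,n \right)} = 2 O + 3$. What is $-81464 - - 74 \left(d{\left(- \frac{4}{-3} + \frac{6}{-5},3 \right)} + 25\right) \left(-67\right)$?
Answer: $- \frac{3324152}{15} \approx -2.2161 \cdot 10^{5}$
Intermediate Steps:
$d{\left(O,n \right)} = 3 + 2 O$
$-81464 - - 74 \left(d{\left(- \frac{4}{-3} + \frac{6}{-5},3 \right)} + 25\right) \left(-67\right) = -81464 - - 74 \left(\left(3 + 2 \left(- \frac{4}{-3} + \frac{6}{-5}\right)\right) + 25\right) \left(-67\right) = -81464 - - 74 \left(\left(3 + 2 \left(\left(-4\right) \left(- \frac{1}{3}\right) + 6 \left(- \frac{1}{5}\right)\right)\right) + 25\right) \left(-67\right) = -81464 - - 74 \left(\left(3 + 2 \left(\frac{4}{3} - \frac{6}{5}\right)\right) + 25\right) \left(-67\right) = -81464 - - 74 \left(\left(3 + 2 \cdot \frac{2}{15}\right) + 25\right) \left(-67\right) = -81464 - - 74 \left(\left(3 + \frac{4}{15}\right) + 25\right) \left(-67\right) = -81464 - - 74 \left(\frac{49}{15} + 25\right) \left(-67\right) = -81464 - \left(-74\right) \frac{424}{15} \left(-67\right) = -81464 - \left(- \frac{31376}{15}\right) \left(-67\right) = -81464 - \frac{2102192}{15} = - \frac{3324152}{15}$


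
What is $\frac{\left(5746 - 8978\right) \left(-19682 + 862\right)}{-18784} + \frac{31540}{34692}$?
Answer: $- \frac{16481183365}{5091051} \approx -3237.3$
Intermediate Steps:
$\frac{\left(5746 - 8978\right) \left(-19682 + 862\right)}{-18784} + \frac{31540}{34692} = \left(5746 - 8978\right) \left(-18820\right) \left(- \frac{1}{18784}\right) + 31540 \cdot \frac{1}{34692} = \left(-3232\right) \left(-18820\right) \left(- \frac{1}{18784}\right) + \frac{7885}{8673} = 60826240 \left(- \frac{1}{18784}\right) + \frac{7885}{8673} = - \frac{1900820}{587} + \frac{7885}{8673} = - \frac{16481183365}{5091051}$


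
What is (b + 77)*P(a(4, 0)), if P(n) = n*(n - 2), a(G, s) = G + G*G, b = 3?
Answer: 28800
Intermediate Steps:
a(G, s) = G + G**2
P(n) = n*(-2 + n)
(b + 77)*P(a(4, 0)) = (3 + 77)*((4*(1 + 4))*(-2 + 4*(1 + 4))) = 80*((4*5)*(-2 + 4*5)) = 80*(20*(-2 + 20)) = 80*(20*18) = 80*360 = 28800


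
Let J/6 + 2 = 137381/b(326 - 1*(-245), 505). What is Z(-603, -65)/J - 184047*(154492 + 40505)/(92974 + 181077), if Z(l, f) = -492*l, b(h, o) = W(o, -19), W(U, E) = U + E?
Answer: -4888944138770775/37383022859 ≈ -1.3078e+5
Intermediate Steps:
W(U, E) = E + U
b(h, o) = -19 + o
J = 136409/81 (J = -12 + 6*(137381/(-19 + 505)) = -12 + 6*(137381/486) = -12 + 137381/81 = 136409/81 ≈ 1684.1)
Z(-603, -65)/J - 184047*(154492 + 40505)/(92974 + 181077) = (-492*(-603))/(136409/81) - 184047*(154492 + 40505)/(92974 + 181077) = 296676*(81/136409) - 184047/(274051/194997) = 24030756/136409 - 184047/(274051*(1/194997)) = 24030756/136409 - 184047/274051/194997 = 24030756/136409 - 184047*194997/274051 = 24030756/136409 - 35888612859/274051 = -4888944138770775/37383022859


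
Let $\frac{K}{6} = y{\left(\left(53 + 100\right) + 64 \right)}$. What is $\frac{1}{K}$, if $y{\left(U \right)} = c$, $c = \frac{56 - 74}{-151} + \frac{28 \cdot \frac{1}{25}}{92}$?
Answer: $\frac{86825}{68442} \approx 1.2686$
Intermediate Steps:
$c = \frac{11407}{86825}$ ($c = \left(-18\right) \left(- \frac{1}{151}\right) + 28 \cdot \frac{1}{25} \cdot \frac{1}{92} = \frac{18}{151} + \frac{28}{25} \cdot \frac{1}{92} = \frac{18}{151} + \frac{7}{575} = \frac{11407}{86825} \approx 0.13138$)
$y{\left(U \right)} = \frac{11407}{86825}$
$K = \frac{68442}{86825}$ ($K = 6 \cdot \frac{11407}{86825} = \frac{68442}{86825} \approx 0.78827$)
$\frac{1}{K} = \frac{1}{\frac{68442}{86825}} = \frac{86825}{68442}$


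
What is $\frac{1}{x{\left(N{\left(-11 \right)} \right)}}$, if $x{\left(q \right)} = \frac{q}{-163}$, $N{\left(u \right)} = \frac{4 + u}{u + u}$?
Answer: $- \frac{3586}{7} \approx -512.29$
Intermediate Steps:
$N{\left(u \right)} = \frac{4 + u}{2 u}$
$x{\left(q \right)} = - \frac{q}{163}$ ($x{\left(q \right)} = q \left(- \frac{1}{163}\right) = - \frac{q}{163}$)
$\frac{1}{x{\left(N{\left(-11 \right)} \right)}} = \frac{1}{\left(- \frac{1}{163}\right) \frac{4 - 11}{2 \left(-11\right)}} = \frac{1}{\left(- \frac{1}{163}\right) \frac{1}{2} \left(- \frac{1}{11}\right) \left(-7\right)} = \frac{1}{\left(- \frac{1}{163}\right) \frac{7}{22}} = \frac{1}{- \frac{7}{3586}} = - \frac{3586}{7}$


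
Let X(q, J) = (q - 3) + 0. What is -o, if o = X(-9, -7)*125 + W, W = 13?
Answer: 1487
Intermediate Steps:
X(q, J) = -3 + q (X(q, J) = (-3 + q) + 0 = -3 + q)
o = -1487 (o = (-3 - 9)*125 + 13 = -12*125 + 13 = -1500 + 13 = -1487)
-o = -1*(-1487) = 1487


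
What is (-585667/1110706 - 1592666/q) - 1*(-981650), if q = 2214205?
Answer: 2414198993169822569/2459330778730 ≈ 9.8165e+5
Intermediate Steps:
(-585667/1110706 - 1592666/q) - 1*(-981650) = (-585667/1110706 - 1592666/2214205) - 1*(-981650) = (-585667*1/1110706 - 1592666*1/2214205) + 981650 = (-585667/1110706 - 1592666/2214205) + 981650 = -3065770481931/2459330778730 + 981650 = 2414198993169822569/2459330778730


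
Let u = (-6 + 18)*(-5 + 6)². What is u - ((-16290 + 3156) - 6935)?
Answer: 20081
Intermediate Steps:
u = 12 (u = 12*1² = 12*1 = 12)
u - ((-16290 + 3156) - 6935) = 12 - ((-16290 + 3156) - 6935) = 12 - (-13134 - 6935) = 12 - 1*(-20069) = 12 + 20069 = 20081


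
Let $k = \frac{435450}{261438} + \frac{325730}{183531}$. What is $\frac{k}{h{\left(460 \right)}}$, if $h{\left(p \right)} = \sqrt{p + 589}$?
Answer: $\frac{27512795615 \sqrt{1049}}{8388849079887} \approx 0.10622$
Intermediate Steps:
$k = \frac{27512795615}{7996996263}$ ($k = 435450 \cdot \frac{1}{261438} + 325730 \cdot \frac{1}{183531} = \frac{72575}{43573} + \frac{325730}{183531} = \frac{27512795615}{7996996263} \approx 3.4404$)
$h{\left(p \right)} = \sqrt{589 + p}$
$\frac{k}{h{\left(460 \right)}} = \frac{27512795615}{7996996263 \sqrt{589 + 460}} = \frac{27512795615}{7996996263 \sqrt{1049}} = \frac{27512795615 \frac{\sqrt{1049}}{1049}}{7996996263} = \frac{27512795615 \sqrt{1049}}{8388849079887}$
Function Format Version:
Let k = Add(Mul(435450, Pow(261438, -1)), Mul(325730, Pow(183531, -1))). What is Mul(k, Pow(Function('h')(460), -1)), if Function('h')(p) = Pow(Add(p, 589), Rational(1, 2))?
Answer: Mul(Rational(27512795615, 8388849079887), Pow(1049, Rational(1, 2))) ≈ 0.10622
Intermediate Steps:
k = Rational(27512795615, 7996996263) (k = Add(Mul(435450, Rational(1, 261438)), Mul(325730, Rational(1, 183531))) = Add(Rational(72575, 43573), Rational(325730, 183531)) = Rational(27512795615, 7996996263) ≈ 3.4404)
Function('h')(p) = Pow(Add(589, p), Rational(1, 2))
Mul(k, Pow(Function('h')(460), -1)) = Mul(Rational(27512795615, 7996996263), Pow(Pow(Add(589, 460), Rational(1, 2)), -1)) = Mul(Rational(27512795615, 7996996263), Pow(Pow(1049, Rational(1, 2)), -1)) = Mul(Rational(27512795615, 7996996263), Mul(Rational(1, 1049), Pow(1049, Rational(1, 2)))) = Mul(Rational(27512795615, 8388849079887), Pow(1049, Rational(1, 2)))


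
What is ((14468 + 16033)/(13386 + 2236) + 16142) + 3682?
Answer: 309721029/15622 ≈ 19826.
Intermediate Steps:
((14468 + 16033)/(13386 + 2236) + 16142) + 3682 = (30501/15622 + 16142) + 3682 = 252200825/15622 + 3682 = 309721029/15622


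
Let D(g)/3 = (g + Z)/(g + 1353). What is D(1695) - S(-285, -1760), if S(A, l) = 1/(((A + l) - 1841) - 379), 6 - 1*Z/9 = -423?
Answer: 5924339/1083310 ≈ 5.4687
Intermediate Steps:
Z = 3861 (Z = 54 - 9*(-423) = 54 + 3807 = 3861)
D(g) = 3*(3861 + g)/(1353 + g) (D(g) = 3*((g + 3861)/(g + 1353)) = 3*((3861 + g)/(1353 + g)) = 3*(3861 + g)/(1353 + g))
S(A, l) = 1/(-2220 + A + l) (S(A, l) = 1/((-1841 + A + l) - 379) = 1/(-2220 + A + l))
D(1695) - S(-285, -1760) = 3*(3861 + 1695)/(1353 + 1695) - 1/(-2220 - 285 - 1760) = 3*5556/3048 - 1/(-4265) = 3*(1/3048)*5556 - 1*(-1/4265) = 1389/254 + 1/4265 = 5924339/1083310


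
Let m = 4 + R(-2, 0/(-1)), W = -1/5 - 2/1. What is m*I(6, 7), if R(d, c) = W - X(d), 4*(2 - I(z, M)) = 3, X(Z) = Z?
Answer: 19/4 ≈ 4.7500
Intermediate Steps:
W = -11/5 (W = -1*1/5 - 2*1 = -1/5 - 2 = -11/5 ≈ -2.2000)
I(z, M) = 5/4 (I(z, M) = 2 - 1/4*3 = 2 - 3/4 = 5/4)
R(d, c) = -11/5 - d
m = 19/5 (m = 4 + (-11/5 - 1*(-2)) = 4 + (-11/5 + 2) = 4 - 1/5 = 19/5 ≈ 3.8000)
m*I(6, 7) = (19/5)*(5/4) = 19/4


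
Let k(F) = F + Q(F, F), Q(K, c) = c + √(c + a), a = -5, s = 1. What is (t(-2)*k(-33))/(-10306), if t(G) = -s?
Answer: -33/5153 + I*√38/10306 ≈ -0.006404 + 0.00059814*I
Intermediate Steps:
t(G) = -1 (t(G) = -1*1 = -1)
Q(K, c) = c + √(-5 + c) (Q(K, c) = c + √(c - 5) = c + √(-5 + c))
k(F) = √(-5 + F) + 2*F (k(F) = F + (F + √(-5 + F)) = √(-5 + F) + 2*F)
(t(-2)*k(-33))/(-10306) = -(√(-5 - 33) + 2*(-33))/(-10306) = -(√(-38) - 66)*(-1/10306) = -(I*√38 - 66)*(-1/10306) = -(-66 + I*√38)*(-1/10306) = (66 - I*√38)*(-1/10306) = -33/5153 + I*√38/10306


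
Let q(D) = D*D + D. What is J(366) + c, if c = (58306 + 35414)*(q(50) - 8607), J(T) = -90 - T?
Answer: -567662496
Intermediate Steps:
q(D) = D + D² (q(D) = D² + D = D + D²)
c = -567662040 (c = (58306 + 35414)*(50*(1 + 50) - 8607) = 93720*(50*51 - 8607) = 93720*(2550 - 8607) = 93720*(-6057) = -567662040)
J(366) + c = (-90 - 1*366) - 567662040 = (-90 - 366) - 567662040 = -456 - 567662040 = -567662496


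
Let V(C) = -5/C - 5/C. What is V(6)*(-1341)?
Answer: 2235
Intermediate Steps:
V(C) = -10/C
V(6)*(-1341) = -10/6*(-1341) = -10*⅙*(-1341) = -5/3*(-1341) = 2235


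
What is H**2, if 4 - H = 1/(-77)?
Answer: 95481/5929 ≈ 16.104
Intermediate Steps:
H = 309/77 (H = 4 - 1/(-77) = 4 - 1*(-1/77) = 4 + 1/77 = 309/77 ≈ 4.0130)
H**2 = (309/77)**2 = 95481/5929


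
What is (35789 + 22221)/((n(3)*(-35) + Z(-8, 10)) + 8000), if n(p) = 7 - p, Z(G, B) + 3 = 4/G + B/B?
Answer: 23204/3143 ≈ 7.3828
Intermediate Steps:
Z(G, B) = -2 + 4/G (Z(G, B) = -3 + (4/G + B/B) = -3 + (4/G + 1) = -3 + (1 + 4/G) = -2 + 4/G)
(35789 + 22221)/((n(3)*(-35) + Z(-8, 10)) + 8000) = (35789 + 22221)/(((7 - 1*3)*(-35) + (-2 + 4/(-8))) + 8000) = 58010/(((7 - 3)*(-35) + (-2 + 4*(-⅛))) + 8000) = 58010/((4*(-35) + (-2 - ½)) + 8000) = 58010/((-140 - 5/2) + 8000) = 58010/(-285/2 + 8000) = 58010/(15715/2) = 58010*(2/15715) = 23204/3143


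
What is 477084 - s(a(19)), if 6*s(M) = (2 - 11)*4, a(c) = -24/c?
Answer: 477090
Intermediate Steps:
s(M) = -6 (s(M) = ((2 - 11)*4)/6 = (-9*4)/6 = (⅙)*(-36) = -6)
477084 - s(a(19)) = 477084 - 1*(-6) = 477084 + 6 = 477090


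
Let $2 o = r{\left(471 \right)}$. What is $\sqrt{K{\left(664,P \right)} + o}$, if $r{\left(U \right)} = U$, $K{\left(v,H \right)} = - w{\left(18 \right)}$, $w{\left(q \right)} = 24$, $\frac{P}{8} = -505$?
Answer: $\frac{3 \sqrt{94}}{2} \approx 14.543$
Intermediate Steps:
$P = -4040$ ($P = 8 \left(-505\right) = -4040$)
$K{\left(v,H \right)} = -24$ ($K{\left(v,H \right)} = \left(-1\right) 24 = -24$)
$o = \frac{471}{2}$ ($o = \frac{1}{2} \cdot 471 = \frac{471}{2} \approx 235.5$)
$\sqrt{K{\left(664,P \right)} + o} = \sqrt{-24 + \frac{471}{2}} = \sqrt{\frac{423}{2}} = \frac{3 \sqrt{94}}{2}$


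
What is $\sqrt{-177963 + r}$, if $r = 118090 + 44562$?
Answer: $i \sqrt{15311} \approx 123.74 i$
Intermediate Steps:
$r = 162652$
$\sqrt{-177963 + r} = \sqrt{-177963 + 162652} = \sqrt{-15311} = i \sqrt{15311}$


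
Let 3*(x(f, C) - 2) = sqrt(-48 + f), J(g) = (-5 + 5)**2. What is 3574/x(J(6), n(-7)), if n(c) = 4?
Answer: 5361/7 - 3574*I*sqrt(3)/7 ≈ 765.86 - 884.34*I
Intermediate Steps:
J(g) = 0 (J(g) = 0**2 = 0)
x(f, C) = 2 + sqrt(-48 + f)/3
3574/x(J(6), n(-7)) = 3574/(2 + sqrt(-48 + 0)/3) = 3574/(2 + sqrt(-48)/3) = 3574/(2 + (4*I*sqrt(3))/3) = 3574/(2 + 4*I*sqrt(3)/3)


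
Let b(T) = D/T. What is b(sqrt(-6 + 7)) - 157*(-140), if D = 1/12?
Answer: 263761/12 ≈ 21980.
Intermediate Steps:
D = 1/12 (D = 1*(1/12) = 1/12 ≈ 0.083333)
b(T) = 1/(12*T)
b(sqrt(-6 + 7)) - 157*(-140) = 1/(12*(sqrt(-6 + 7))) - 157*(-140) = 1/(12*(sqrt(1))) + 21980 = (1/12)/1 + 21980 = (1/12)*1 + 21980 = 1/12 + 21980 = 263761/12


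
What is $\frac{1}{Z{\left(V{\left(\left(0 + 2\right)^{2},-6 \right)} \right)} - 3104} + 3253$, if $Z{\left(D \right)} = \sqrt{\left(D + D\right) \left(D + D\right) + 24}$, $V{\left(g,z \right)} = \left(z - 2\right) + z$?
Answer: $\frac{3917428115}{1204251} - \frac{\sqrt{202}}{4817004} \approx 3253.0$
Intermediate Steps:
$V{\left(g,z \right)} = -2 + 2 z$ ($V{\left(g,z \right)} = \left(-2 + z\right) + z = -2 + 2 z$)
$Z{\left(D \right)} = \sqrt{24 + 4 D^{2}}$ ($Z{\left(D \right)} = \sqrt{2 D 2 D + 24} = \sqrt{4 D^{2} + 24} = \sqrt{24 + 4 D^{2}}$)
$\frac{1}{Z{\left(V{\left(\left(0 + 2\right)^{2},-6 \right)} \right)} - 3104} + 3253 = \frac{1}{2 \sqrt{6 + \left(-2 + 2 \left(-6\right)\right)^{2}} - 3104} + 3253 = \frac{1}{2 \sqrt{6 + \left(-2 - 12\right)^{2}} - 3104} + 3253 = \frac{1}{2 \sqrt{6 + \left(-14\right)^{2}} - 3104} + 3253 = \frac{1}{2 \sqrt{6 + 196} - 3104} + 3253 = \frac{1}{2 \sqrt{202} - 3104} + 3253 = \frac{1}{-3104 + 2 \sqrt{202}} + 3253 = 3253 + \frac{1}{-3104 + 2 \sqrt{202}}$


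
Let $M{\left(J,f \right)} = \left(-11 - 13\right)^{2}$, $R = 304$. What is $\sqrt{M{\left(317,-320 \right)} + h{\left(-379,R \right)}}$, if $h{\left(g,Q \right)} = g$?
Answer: $\sqrt{197} \approx 14.036$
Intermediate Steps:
$M{\left(J,f \right)} = 576$ ($M{\left(J,f \right)} = \left(-24\right)^{2} = 576$)
$\sqrt{M{\left(317,-320 \right)} + h{\left(-379,R \right)}} = \sqrt{576 - 379} = \sqrt{197}$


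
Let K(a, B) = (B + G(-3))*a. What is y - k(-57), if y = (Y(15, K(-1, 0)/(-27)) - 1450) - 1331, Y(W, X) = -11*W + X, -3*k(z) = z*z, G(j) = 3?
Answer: -16766/9 ≈ -1862.9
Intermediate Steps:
k(z) = -z²/3 (k(z) = -z*z/3 = -z²/3)
K(a, B) = a*(3 + B) (K(a, B) = (B + 3)*a = (3 + B)*a = a*(3 + B))
Y(W, X) = X - 11*W
y = -26513/9 (y = ((-(3 + 0)/(-27) - 11*15) - 1450) - 1331 = ((-1*3*(-1/27) - 165) - 1450) - 1331 = ((-3*(-1/27) - 165) - 1450) - 1331 = ((⅑ - 165) - 1450) - 1331 = (-1484/9 - 1450) - 1331 = -14534/9 - 1331 = -26513/9 ≈ -2945.9)
y - k(-57) = -26513/9 - (-1)*(-57)²/3 = -26513/9 - (-1)*3249/3 = -26513/9 - 1*(-1083) = -26513/9 + 1083 = -16766/9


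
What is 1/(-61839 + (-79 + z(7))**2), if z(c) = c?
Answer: -1/56655 ≈ -1.7651e-5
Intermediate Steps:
1/(-61839 + (-79 + z(7))**2) = 1/(-61839 + (-79 + 7)**2) = 1/(-61839 + (-72)**2) = 1/(-61839 + 5184) = 1/(-56655) = -1/56655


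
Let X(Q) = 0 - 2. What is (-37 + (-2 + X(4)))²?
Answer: 1681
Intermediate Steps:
X(Q) = -2
(-37 + (-2 + X(4)))² = (-37 + (-2 - 2))² = (-37 - 4)² = (-41)² = 1681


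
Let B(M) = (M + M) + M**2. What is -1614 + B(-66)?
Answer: 2610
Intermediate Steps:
B(M) = M**2 + 2*M (B(M) = 2*M + M**2 = M**2 + 2*M)
-1614 + B(-66) = -1614 - 66*(2 - 66) = -1614 - 66*(-64) = -1614 + 4224 = 2610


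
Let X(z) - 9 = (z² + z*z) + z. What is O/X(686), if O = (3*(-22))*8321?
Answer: -549186/941887 ≈ -0.58307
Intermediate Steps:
X(z) = 9 + z + 2*z² (X(z) = 9 + ((z² + z*z) + z) = 9 + ((z² + z²) + z) = 9 + (2*z² + z) = 9 + (z + 2*z²) = 9 + z + 2*z²)
O = -549186 (O = -66*8321 = -549186)
O/X(686) = -549186/(9 + 686 + 2*686²) = -549186/(9 + 686 + 2*470596) = -549186/(9 + 686 + 941192) = -549186/941887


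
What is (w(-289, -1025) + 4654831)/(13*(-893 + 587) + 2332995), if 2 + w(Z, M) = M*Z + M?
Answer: 4950029/2329017 ≈ 2.1254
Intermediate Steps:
w(Z, M) = -2 + M + M*Z (w(Z, M) = -2 + (M*Z + M) = -2 + (M + M*Z) = -2 + M + M*Z)
(w(-289, -1025) + 4654831)/(13*(-893 + 587) + 2332995) = ((-2 - 1025 - 1025*(-289)) + 4654831)/(13*(-893 + 587) + 2332995) = ((-2 - 1025 + 296225) + 4654831)/(13*(-306) + 2332995) = (295198 + 4654831)/(-3978 + 2332995) = 4950029/2329017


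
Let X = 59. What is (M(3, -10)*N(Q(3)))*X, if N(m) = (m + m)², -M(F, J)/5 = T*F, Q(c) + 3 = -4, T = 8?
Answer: -1387680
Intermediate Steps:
Q(c) = -7 (Q(c) = -3 - 4 = -7)
M(F, J) = -40*F
N(m) = 4*m² (N(m) = (2*m)² = 4*m²)
(M(3, -10)*N(Q(3)))*X = ((-40*3)*(4*(-7)²))*59 = -480*49*59 = -120*196*59 = -23520*59 = -1387680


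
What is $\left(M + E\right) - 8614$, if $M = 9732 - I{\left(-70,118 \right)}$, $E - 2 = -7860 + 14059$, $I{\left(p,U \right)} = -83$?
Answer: $7402$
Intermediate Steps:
$E = 6201$ ($E = 2 + \left(-7860 + 14059\right) = 2 + 6199 = 6201$)
$M = 9815$ ($M = 9732 - -83 = 9732 + 83 = 9815$)
$\left(M + E\right) - 8614 = \left(9815 + 6201\right) - 8614 = 16016 - 8614 = 7402$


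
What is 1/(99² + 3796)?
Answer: 1/13597 ≈ 7.3546e-5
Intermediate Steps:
1/(99² + 3796) = 1/(9801 + 3796) = 1/13597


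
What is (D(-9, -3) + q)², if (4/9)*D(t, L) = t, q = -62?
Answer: 108241/16 ≈ 6765.1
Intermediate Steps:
D(t, L) = 9*t/4
(D(-9, -3) + q)² = ((9/4)*(-9) - 62)² = (-81/4 - 62)² = (-329/4)² = 108241/16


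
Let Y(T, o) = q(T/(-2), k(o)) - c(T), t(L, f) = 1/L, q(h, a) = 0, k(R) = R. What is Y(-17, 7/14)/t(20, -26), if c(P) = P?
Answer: 340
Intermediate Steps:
Y(T, o) = -T (Y(T, o) = 0 - T = -T)
Y(-17, 7/14)/t(20, -26) = (-1*(-17))/(1/20) = 17/(1/20) = 17*20 = 340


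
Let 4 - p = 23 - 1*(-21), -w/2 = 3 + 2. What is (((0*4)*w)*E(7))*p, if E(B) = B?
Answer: 0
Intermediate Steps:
w = -10 (w = -2*(3 + 2) = -2*5 = -10)
p = -40 (p = 4 - (23 - 1*(-21)) = 4 - (23 + 21) = 4 - 1*44 = 4 - 44 = -40)
(((0*4)*w)*E(7))*p = (((0*4)*(-10))*7)*(-40) = ((0*(-10))*7)*(-40) = (0*7)*(-40) = 0*(-40) = 0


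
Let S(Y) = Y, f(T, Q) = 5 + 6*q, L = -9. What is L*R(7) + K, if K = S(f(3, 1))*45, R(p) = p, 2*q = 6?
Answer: 972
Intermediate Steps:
q = 3 (q = (½)*6 = 3)
f(T, Q) = 23 (f(T, Q) = 5 + 6*3 = 5 + 18 = 23)
K = 1035 (K = 23*45 = 1035)
L*R(7) + K = -9*7 + 1035 = -63 + 1035 = 972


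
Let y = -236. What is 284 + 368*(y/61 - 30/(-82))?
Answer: -2513764/2501 ≈ -1005.1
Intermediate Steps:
284 + 368*(y/61 - 30/(-82)) = 284 + 368*(-236/61 - 30/(-82)) = 284 + 368*(-236*1/61 - 30*(-1/82)) = 284 + 368*(-236/61 + 15/41) = 284 + 368*(-8761/2501) = 284 - 3224048/2501 = -2513764/2501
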